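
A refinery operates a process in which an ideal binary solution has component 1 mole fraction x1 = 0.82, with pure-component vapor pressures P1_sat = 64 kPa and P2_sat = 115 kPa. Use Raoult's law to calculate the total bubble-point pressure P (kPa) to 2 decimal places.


P = x1*P1_sat + x2*P2_sat
x2 = 1 - x1 = 1 - 0.82 = 0.18
P = 0.82*64 + 0.18*115
P = 52.48 + 20.7
P = 73.18 kPa


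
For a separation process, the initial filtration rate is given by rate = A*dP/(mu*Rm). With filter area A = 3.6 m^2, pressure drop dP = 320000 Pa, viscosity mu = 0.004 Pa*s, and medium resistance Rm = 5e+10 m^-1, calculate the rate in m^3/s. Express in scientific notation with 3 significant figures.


rate = A * dP / (mu * Rm)
rate = 3.6 * 320000 / (0.004 * 5e+10)
rate = 1152000.0 / 2.000e+08
rate = 5.76e-03 m^3/s


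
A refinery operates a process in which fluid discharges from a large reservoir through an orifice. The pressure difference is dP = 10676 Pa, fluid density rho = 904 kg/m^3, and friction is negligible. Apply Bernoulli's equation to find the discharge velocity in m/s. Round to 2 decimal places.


v = sqrt(2*dP/rho)
v = sqrt(2*10676/904)
v = sqrt(23.619469)
v = 4.86 m/s


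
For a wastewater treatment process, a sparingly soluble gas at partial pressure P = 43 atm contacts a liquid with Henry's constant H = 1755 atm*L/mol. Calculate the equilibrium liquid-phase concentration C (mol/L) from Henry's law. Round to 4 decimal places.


C = P / H
C = 43 / 1755
C = 0.0245 mol/L


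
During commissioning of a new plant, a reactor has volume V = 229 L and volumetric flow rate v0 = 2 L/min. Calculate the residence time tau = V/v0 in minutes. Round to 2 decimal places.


tau = V / v0
tau = 229 / 2
tau = 114.50 min


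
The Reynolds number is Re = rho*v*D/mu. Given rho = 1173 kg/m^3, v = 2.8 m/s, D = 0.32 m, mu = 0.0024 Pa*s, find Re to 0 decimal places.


Re = rho * v * D / mu
Re = 1173 * 2.8 * 0.32 / 0.0024
Re = 1051.008 / 0.0024
Re = 437920


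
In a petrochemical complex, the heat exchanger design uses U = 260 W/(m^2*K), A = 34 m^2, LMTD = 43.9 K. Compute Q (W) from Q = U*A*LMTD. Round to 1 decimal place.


Q = U * A * LMTD
Q = 260 * 34 * 43.9
Q = 388076.0 W


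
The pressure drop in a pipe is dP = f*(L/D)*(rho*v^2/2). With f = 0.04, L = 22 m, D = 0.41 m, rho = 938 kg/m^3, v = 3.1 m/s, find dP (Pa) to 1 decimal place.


dP = f * (L/D) * (rho*v^2/2)
dP = 0.04 * (22/0.41) * (938*3.1^2/2)
L/D = 53.65853659
rho*v^2/2 = 938*9.61/2 = 4507.09
dP = 0.04 * 53.65853659 * 4507.09
dP = 9673.8 Pa


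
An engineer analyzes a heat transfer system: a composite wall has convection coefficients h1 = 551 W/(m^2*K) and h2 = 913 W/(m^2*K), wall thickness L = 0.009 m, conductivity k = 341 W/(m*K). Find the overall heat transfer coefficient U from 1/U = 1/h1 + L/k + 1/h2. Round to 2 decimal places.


1/U = 1/h1 + L/k + 1/h2
1/U = 1/551 + 0.009/341 + 1/913
1/U = 0.001814882 + 2.6393e-05 + 0.0010952903
1/U = 0.0029365653
U = 340.53 W/(m^2*K)


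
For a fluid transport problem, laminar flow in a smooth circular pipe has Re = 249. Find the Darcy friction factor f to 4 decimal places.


f = 64 / Re
f = 64 / 249
f = 0.2570


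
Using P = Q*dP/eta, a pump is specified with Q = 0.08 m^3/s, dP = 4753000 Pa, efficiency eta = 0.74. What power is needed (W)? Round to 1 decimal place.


P = Q * dP / eta
P = 0.08 * 4753000 / 0.74
P = 380240.0 / 0.74
P = 513837.8 W


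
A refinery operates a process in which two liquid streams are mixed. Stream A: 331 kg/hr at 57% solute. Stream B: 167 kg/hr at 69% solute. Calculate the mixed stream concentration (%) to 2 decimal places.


Mass balance on solute: F1*x1 + F2*x2 = F3*x3
F3 = F1 + F2 = 331 + 167 = 498 kg/hr
x3 = (F1*x1 + F2*x2)/F3
x3 = (331*0.57 + 167*0.69) / 498
x3 = 61.02%


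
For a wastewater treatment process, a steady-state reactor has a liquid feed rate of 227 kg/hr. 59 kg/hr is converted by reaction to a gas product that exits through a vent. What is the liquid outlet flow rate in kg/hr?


Steady-state mass balance on the main outlet: F_out = F_in - F_removed
F_out = 227 - 59
F_out = 168 kg/hr


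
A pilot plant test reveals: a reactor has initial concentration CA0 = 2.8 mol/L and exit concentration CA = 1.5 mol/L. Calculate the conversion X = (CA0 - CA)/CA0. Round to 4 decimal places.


X = (CA0 - CA) / CA0
X = (2.8 - 1.5) / 2.8
X = 1.3 / 2.8
X = 0.4643


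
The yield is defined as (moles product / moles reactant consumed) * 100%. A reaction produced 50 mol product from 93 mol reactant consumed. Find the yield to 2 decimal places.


Yield = (moles product / moles consumed) * 100%
Yield = (50 / 93) * 100
Yield = 0.5376 * 100
Yield = 53.76%


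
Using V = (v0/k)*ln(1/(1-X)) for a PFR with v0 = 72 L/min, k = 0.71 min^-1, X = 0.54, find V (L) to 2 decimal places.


V = (v0/k) * ln(1/(1-X))
V = (72/0.71) * ln(1/(1-0.54))
V = 101.408451 * ln(2.173913)
V = 101.408451 * 0.776529
V = 78.75 L


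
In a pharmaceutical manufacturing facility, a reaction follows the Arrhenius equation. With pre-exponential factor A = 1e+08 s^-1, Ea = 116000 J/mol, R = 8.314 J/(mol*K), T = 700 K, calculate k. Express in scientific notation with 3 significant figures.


k = A * exp(-Ea/(R*T))
k = 1e+08 * exp(-116000 / (8.314 * 700))
k = 1e+08 * exp(-19.931956)
k = 2.21e-01


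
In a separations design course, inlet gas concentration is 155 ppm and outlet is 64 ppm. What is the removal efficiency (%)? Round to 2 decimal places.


Efficiency = (G_in - G_out) / G_in * 100%
Efficiency = (155 - 64) / 155 * 100
Efficiency = 91 / 155 * 100
Efficiency = 58.71%


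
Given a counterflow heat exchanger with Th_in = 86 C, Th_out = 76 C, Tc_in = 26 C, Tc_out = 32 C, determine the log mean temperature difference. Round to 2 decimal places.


dT1 = Th_in - Tc_out = 86 - 32 = 54
dT2 = Th_out - Tc_in = 76 - 26 = 50
LMTD = (dT1 - dT2) / ln(dT1/dT2)
LMTD = (54 - 50) / ln(54/50)
LMTD = 51.97 K


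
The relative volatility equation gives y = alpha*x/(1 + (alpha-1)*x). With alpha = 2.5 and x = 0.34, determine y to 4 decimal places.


y = alpha*x / (1 + (alpha-1)*x)
y = 2.5*0.34 / (1 + (2.5-1)*0.34)
y = 0.85 / (1 + 0.51)
y = 0.85 / 1.51
y = 0.5629


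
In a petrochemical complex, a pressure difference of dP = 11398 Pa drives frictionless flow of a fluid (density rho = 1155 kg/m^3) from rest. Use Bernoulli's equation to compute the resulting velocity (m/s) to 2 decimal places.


v = sqrt(2*dP/rho)
v = sqrt(2*11398/1155)
v = sqrt(19.736797)
v = 4.44 m/s


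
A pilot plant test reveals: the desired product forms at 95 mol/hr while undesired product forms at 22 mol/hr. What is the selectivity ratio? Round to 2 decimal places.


S = desired product rate / undesired product rate
S = 95 / 22
S = 4.32


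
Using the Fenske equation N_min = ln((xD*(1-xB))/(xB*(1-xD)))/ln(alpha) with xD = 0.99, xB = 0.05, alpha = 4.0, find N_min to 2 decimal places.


N_min = ln((xD*(1-xB))/(xB*(1-xD))) / ln(alpha)
Numerator inside ln: 0.9405 / 0.0005 = 1881.0
ln(1881.0) = 7.539559
ln(alpha) = ln(4.0) = 1.386294
N_min = 7.539559 / 1.386294 = 5.44


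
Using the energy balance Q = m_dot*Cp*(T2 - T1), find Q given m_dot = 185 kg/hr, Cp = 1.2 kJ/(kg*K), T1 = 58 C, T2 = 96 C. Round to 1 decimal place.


Q = m_dot * Cp * (T2 - T1)
Q = 185 * 1.2 * (96 - 58)
Q = 185 * 1.2 * 38
Q = 8436.0 kJ/hr


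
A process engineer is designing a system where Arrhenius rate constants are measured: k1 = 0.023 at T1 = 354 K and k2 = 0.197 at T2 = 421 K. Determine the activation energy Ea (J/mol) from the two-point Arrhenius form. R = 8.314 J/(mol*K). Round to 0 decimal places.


Ea = R * ln(k2/k1) / (1/T1 - 1/T2)
ln(k2/k1) = ln(0.197/0.023) = 2.1477095
1/T1 - 1/T2 = 1/354 - 1/421 = 0.000449561845
Ea = 8.314 * 2.1477095 / 0.000449561845
Ea = 39719 J/mol


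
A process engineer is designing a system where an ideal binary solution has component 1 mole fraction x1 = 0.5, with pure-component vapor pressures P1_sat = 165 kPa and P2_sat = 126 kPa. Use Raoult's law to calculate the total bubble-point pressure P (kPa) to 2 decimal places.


P = x1*P1_sat + x2*P2_sat
x2 = 1 - x1 = 1 - 0.5 = 0.5
P = 0.5*165 + 0.5*126
P = 82.5 + 63.0
P = 145.50 kPa


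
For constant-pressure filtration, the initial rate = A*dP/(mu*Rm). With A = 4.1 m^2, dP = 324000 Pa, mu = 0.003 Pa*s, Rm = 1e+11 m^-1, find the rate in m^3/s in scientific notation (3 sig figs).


rate = A * dP / (mu * Rm)
rate = 4.1 * 324000 / (0.003 * 1e+11)
rate = 1328400.0 / 3.000e+08
rate = 4.43e-03 m^3/s


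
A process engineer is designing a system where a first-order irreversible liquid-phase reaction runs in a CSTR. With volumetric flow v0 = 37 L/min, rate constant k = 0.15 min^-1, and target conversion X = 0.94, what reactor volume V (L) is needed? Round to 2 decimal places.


V = v0 * X / (k * (1 - X))
V = 37 * 0.94 / (0.15 * (1 - 0.94))
V = 34.78 / (0.15 * 0.06)
V = 34.78 / 0.009
V = 3864.44 L


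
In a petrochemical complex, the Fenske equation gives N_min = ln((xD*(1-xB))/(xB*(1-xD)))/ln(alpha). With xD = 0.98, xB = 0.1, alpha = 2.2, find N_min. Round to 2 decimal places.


N_min = ln((xD*(1-xB))/(xB*(1-xD))) / ln(alpha)
Numerator inside ln: 0.882 / 0.002 = 441.0
ln(441.0) = 6.089045
ln(alpha) = ln(2.2) = 0.788457
N_min = 6.089045 / 0.788457 = 7.72


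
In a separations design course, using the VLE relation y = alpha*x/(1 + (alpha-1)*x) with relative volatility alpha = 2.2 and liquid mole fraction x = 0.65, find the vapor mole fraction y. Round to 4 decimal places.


y = alpha*x / (1 + (alpha-1)*x)
y = 2.2*0.65 / (1 + (2.2-1)*0.65)
y = 1.43 / (1 + 0.78)
y = 1.43 / 1.78
y = 0.8034


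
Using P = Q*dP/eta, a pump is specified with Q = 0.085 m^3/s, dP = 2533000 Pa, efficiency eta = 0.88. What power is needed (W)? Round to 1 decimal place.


P = Q * dP / eta
P = 0.085 * 2533000 / 0.88
P = 215305.0 / 0.88
P = 244664.8 W


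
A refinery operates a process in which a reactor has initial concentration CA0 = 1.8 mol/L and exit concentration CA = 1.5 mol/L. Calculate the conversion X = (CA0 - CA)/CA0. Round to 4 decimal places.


X = (CA0 - CA) / CA0
X = (1.8 - 1.5) / 1.8
X = 0.3 / 1.8
X = 0.1667


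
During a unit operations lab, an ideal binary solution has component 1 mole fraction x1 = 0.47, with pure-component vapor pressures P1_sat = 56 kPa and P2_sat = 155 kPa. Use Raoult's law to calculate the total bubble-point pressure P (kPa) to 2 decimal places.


P = x1*P1_sat + x2*P2_sat
x2 = 1 - x1 = 1 - 0.47 = 0.53
P = 0.47*56 + 0.53*155
P = 26.32 + 82.15
P = 108.47 kPa


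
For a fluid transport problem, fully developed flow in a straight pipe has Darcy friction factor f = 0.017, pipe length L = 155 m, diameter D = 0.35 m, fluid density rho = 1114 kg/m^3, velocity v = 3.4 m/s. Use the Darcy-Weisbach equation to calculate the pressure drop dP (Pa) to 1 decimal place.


dP = f * (L/D) * (rho*v^2/2)
dP = 0.017 * (155/0.35) * (1114*3.4^2/2)
L/D = 442.85714286
rho*v^2/2 = 1114*11.56/2 = 6438.92
dP = 0.017 * 442.85714286 * 6438.92
dP = 48475.9 Pa


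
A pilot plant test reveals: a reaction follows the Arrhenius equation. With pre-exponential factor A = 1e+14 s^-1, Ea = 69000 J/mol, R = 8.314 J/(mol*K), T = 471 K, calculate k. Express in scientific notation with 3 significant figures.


k = A * exp(-Ea/(R*T))
k = 1e+14 * exp(-69000 / (8.314 * 471))
k = 1e+14 * exp(-17.620497)
k = 2.23e+06


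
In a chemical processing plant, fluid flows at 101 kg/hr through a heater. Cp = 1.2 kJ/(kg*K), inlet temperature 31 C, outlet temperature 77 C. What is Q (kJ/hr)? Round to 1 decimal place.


Q = m_dot * Cp * (T2 - T1)
Q = 101 * 1.2 * (77 - 31)
Q = 101 * 1.2 * 46
Q = 5575.2 kJ/hr


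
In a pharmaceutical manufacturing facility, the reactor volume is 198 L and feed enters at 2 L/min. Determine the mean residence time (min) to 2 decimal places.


tau = V / v0
tau = 198 / 2
tau = 99.00 min


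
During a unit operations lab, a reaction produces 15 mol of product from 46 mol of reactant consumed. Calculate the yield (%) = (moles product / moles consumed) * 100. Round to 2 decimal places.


Yield = (moles product / moles consumed) * 100%
Yield = (15 / 46) * 100
Yield = 0.3261 * 100
Yield = 32.61%


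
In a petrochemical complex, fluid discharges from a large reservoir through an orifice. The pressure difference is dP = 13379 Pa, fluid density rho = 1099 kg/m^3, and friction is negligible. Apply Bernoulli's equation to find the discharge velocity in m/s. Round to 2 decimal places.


v = sqrt(2*dP/rho)
v = sqrt(2*13379/1099)
v = sqrt(24.347589)
v = 4.93 m/s


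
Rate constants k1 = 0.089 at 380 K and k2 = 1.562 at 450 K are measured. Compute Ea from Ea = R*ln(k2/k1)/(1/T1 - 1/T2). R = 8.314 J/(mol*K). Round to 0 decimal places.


Ea = R * ln(k2/k1) / (1/T1 - 1/T2)
ln(k2/k1) = ln(1.562/0.089) = 2.865086
1/T1 - 1/T2 = 1/380 - 1/450 = 0.000409356725
Ea = 8.314 * 2.865086 / 0.000409356725
Ea = 58190 J/mol


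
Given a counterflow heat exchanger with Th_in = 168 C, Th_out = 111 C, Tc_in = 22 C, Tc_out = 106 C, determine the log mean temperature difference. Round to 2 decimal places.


dT1 = Th_in - Tc_out = 168 - 106 = 62
dT2 = Th_out - Tc_in = 111 - 22 = 89
LMTD = (dT1 - dT2) / ln(dT1/dT2)
LMTD = (62 - 89) / ln(62/89)
LMTD = 74.69 K


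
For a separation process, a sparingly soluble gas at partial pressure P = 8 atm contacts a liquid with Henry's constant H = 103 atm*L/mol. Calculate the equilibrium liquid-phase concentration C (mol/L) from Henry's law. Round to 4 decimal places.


C = P / H
C = 8 / 103
C = 0.0777 mol/L


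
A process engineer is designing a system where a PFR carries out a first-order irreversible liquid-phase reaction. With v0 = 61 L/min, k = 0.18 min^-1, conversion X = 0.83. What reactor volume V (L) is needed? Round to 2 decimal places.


V = (v0/k) * ln(1/(1-X))
V = (61/0.18) * ln(1/(1-0.83))
V = 338.888889 * ln(5.882353)
V = 338.888889 * 1.771957
V = 600.50 L


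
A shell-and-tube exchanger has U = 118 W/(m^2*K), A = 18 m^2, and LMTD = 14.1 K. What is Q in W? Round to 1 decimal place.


Q = U * A * LMTD
Q = 118 * 18 * 14.1
Q = 29948.4 W


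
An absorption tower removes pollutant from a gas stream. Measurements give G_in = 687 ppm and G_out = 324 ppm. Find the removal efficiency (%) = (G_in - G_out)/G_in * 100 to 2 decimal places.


Efficiency = (G_in - G_out) / G_in * 100%
Efficiency = (687 - 324) / 687 * 100
Efficiency = 363 / 687 * 100
Efficiency = 52.84%


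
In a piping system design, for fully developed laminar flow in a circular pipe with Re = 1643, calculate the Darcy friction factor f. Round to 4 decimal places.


f = 64 / Re
f = 64 / 1643
f = 0.0390


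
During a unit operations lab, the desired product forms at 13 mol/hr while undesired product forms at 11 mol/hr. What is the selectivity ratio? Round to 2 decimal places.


S = desired product rate / undesired product rate
S = 13 / 11
S = 1.18


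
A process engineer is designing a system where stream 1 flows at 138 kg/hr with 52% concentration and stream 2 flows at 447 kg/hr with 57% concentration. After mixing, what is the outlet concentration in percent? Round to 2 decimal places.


Mass balance on solute: F1*x1 + F2*x2 = F3*x3
F3 = F1 + F2 = 138 + 447 = 585 kg/hr
x3 = (F1*x1 + F2*x2)/F3
x3 = (138*0.52 + 447*0.57) / 585
x3 = 55.82%


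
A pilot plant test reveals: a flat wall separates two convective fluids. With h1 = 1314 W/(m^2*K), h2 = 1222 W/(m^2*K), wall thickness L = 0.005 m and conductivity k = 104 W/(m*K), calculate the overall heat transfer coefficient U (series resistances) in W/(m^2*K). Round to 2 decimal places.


1/U = 1/h1 + L/k + 1/h2
1/U = 1/1314 + 0.005/104 + 1/1222
1/U = 0.000761035 + 4.80769e-05 + 0.0008183306
1/U = 0.0016274425
U = 614.46 W/(m^2*K)


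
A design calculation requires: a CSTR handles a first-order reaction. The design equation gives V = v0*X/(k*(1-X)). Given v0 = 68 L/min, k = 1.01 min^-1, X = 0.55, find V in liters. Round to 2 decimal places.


V = v0 * X / (k * (1 - X))
V = 68 * 0.55 / (1.01 * (1 - 0.55))
V = 37.4 / (1.01 * 0.45)
V = 37.4 / 0.4545
V = 82.29 L


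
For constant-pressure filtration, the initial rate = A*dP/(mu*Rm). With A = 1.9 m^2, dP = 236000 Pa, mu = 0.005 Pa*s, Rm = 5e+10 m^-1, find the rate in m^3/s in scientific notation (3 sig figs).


rate = A * dP / (mu * Rm)
rate = 1.9 * 236000 / (0.005 * 5e+10)
rate = 448400.0 / 2.500e+08
rate = 1.79e-03 m^3/s


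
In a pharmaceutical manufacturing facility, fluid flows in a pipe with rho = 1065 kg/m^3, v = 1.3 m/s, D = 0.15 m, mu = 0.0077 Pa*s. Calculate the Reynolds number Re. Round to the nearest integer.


Re = rho * v * D / mu
Re = 1065 * 1.3 * 0.15 / 0.0077
Re = 207.675 / 0.0077
Re = 26971


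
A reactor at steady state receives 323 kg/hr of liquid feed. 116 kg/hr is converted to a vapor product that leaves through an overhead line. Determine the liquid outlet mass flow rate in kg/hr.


Steady-state mass balance on the main outlet: F_out = F_in - F_removed
F_out = 323 - 116
F_out = 207 kg/hr


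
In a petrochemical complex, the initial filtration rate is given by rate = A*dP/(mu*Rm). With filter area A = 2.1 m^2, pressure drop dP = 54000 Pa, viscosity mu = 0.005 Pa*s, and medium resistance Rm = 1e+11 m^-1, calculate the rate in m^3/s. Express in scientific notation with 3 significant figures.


rate = A * dP / (mu * Rm)
rate = 2.1 * 54000 / (0.005 * 1e+11)
rate = 113400.0 / 5.000e+08
rate = 2.27e-04 m^3/s


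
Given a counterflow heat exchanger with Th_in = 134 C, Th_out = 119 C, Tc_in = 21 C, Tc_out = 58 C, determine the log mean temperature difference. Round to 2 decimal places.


dT1 = Th_in - Tc_out = 134 - 58 = 76
dT2 = Th_out - Tc_in = 119 - 21 = 98
LMTD = (dT1 - dT2) / ln(dT1/dT2)
LMTD = (76 - 98) / ln(76/98)
LMTD = 86.53 K


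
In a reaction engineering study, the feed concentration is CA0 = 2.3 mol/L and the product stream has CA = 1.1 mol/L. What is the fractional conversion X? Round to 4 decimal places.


X = (CA0 - CA) / CA0
X = (2.3 - 1.1) / 2.3
X = 1.2 / 2.3
X = 0.5217


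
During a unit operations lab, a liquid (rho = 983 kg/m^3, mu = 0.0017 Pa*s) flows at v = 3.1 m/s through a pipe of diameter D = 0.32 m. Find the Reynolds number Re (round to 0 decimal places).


Re = rho * v * D / mu
Re = 983 * 3.1 * 0.32 / 0.0017
Re = 975.136 / 0.0017
Re = 573609


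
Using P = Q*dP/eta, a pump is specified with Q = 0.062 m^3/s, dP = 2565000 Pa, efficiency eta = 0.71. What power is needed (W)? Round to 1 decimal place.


P = Q * dP / eta
P = 0.062 * 2565000 / 0.71
P = 159030.0 / 0.71
P = 223985.9 W


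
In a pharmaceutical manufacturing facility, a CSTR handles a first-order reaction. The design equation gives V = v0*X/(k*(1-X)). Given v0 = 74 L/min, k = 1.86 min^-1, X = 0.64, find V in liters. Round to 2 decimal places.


V = v0 * X / (k * (1 - X))
V = 74 * 0.64 / (1.86 * (1 - 0.64))
V = 47.36 / (1.86 * 0.36)
V = 47.36 / 0.6696
V = 70.73 L


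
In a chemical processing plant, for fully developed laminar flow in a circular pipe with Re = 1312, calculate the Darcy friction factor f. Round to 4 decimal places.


f = 64 / Re
f = 64 / 1312
f = 0.0488


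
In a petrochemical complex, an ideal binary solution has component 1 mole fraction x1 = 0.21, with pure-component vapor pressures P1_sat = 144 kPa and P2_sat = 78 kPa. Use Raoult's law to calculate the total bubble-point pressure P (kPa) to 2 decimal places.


P = x1*P1_sat + x2*P2_sat
x2 = 1 - x1 = 1 - 0.21 = 0.79
P = 0.21*144 + 0.79*78
P = 30.24 + 61.62
P = 91.86 kPa


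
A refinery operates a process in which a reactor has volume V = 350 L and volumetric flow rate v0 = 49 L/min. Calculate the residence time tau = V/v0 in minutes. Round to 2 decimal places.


tau = V / v0
tau = 350 / 49
tau = 7.14 min


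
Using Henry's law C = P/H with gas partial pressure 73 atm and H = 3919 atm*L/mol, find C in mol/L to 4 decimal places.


C = P / H
C = 73 / 3919
C = 0.0186 mol/L


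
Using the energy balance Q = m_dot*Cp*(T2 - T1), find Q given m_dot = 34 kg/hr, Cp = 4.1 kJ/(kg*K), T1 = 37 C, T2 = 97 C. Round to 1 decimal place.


Q = m_dot * Cp * (T2 - T1)
Q = 34 * 4.1 * (97 - 37)
Q = 34 * 4.1 * 60
Q = 8364.0 kJ/hr


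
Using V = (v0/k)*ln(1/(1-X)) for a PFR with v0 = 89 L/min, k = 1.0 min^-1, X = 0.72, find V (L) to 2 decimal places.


V = (v0/k) * ln(1/(1-X))
V = (89/1.0) * ln(1/(1-0.72))
V = 89.0 * ln(3.571429)
V = 89.0 * 1.272966
V = 113.29 L


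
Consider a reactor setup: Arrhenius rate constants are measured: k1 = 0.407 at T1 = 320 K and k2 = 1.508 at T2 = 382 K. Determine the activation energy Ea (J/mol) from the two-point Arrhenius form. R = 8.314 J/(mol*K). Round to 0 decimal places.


Ea = R * ln(k2/k1) / (1/T1 - 1/T2)
ln(k2/k1) = ln(1.508/0.407) = 1.3097264
1/T1 - 1/T2 = 1/320 - 1/382 = 0.000507198953
Ea = 8.314 * 1.3097264 / 0.000507198953
Ea = 21469 J/mol


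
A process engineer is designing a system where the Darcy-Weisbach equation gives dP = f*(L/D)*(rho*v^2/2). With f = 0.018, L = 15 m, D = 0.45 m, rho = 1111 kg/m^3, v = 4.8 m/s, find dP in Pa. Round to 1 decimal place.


dP = f * (L/D) * (rho*v^2/2)
dP = 0.018 * (15/0.45) * (1111*4.8^2/2)
L/D = 33.33333333
rho*v^2/2 = 1111*23.04/2 = 12798.72
dP = 0.018 * 33.33333333 * 12798.72
dP = 7679.2 Pa


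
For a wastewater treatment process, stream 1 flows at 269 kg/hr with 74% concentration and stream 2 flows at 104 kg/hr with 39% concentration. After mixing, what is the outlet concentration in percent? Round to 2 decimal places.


Mass balance on solute: F1*x1 + F2*x2 = F3*x3
F3 = F1 + F2 = 269 + 104 = 373 kg/hr
x3 = (F1*x1 + F2*x2)/F3
x3 = (269*0.74 + 104*0.39) / 373
x3 = 64.24%


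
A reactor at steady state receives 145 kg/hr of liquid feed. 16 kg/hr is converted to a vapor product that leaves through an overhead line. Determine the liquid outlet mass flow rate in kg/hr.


Steady-state mass balance on the main outlet: F_out = F_in - F_removed
F_out = 145 - 16
F_out = 129 kg/hr


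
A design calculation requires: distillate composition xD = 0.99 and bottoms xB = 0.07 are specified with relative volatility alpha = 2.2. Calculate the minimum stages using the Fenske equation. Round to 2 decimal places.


N_min = ln((xD*(1-xB))/(xB*(1-xD))) / ln(alpha)
Numerator inside ln: 0.9207 / 0.0007 = 1315.285714
ln(1315.285714) = 7.181809
ln(alpha) = ln(2.2) = 0.788457
N_min = 7.181809 / 0.788457 = 9.11


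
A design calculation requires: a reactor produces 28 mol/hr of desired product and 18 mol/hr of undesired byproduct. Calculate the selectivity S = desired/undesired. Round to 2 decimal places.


S = desired product rate / undesired product rate
S = 28 / 18
S = 1.56


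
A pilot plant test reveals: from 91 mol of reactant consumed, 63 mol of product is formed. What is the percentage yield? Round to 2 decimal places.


Yield = (moles product / moles consumed) * 100%
Yield = (63 / 91) * 100
Yield = 0.6923 * 100
Yield = 69.23%


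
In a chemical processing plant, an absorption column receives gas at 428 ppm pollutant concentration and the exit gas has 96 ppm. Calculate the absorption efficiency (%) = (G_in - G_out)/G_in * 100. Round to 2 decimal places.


Efficiency = (G_in - G_out) / G_in * 100%
Efficiency = (428 - 96) / 428 * 100
Efficiency = 332 / 428 * 100
Efficiency = 77.57%


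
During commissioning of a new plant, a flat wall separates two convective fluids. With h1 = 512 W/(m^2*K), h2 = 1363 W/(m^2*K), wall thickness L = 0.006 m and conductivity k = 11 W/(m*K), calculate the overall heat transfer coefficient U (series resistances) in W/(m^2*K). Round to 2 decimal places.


1/U = 1/h1 + L/k + 1/h2
1/U = 1/512 + 0.006/11 + 1/1363
1/U = 0.001953125 + 0.0005454545 + 0.0007336757
1/U = 0.0032322552
U = 309.38 W/(m^2*K)


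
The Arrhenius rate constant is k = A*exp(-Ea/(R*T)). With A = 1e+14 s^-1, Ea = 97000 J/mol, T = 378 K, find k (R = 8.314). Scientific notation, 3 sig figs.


k = A * exp(-Ea/(R*T))
k = 1e+14 * exp(-97000 / (8.314 * 378))
k = 1e+14 * exp(-30.865258)
k = 3.94e+00


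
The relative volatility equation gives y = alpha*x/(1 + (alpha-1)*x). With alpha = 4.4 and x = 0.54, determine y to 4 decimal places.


y = alpha*x / (1 + (alpha-1)*x)
y = 4.4*0.54 / (1 + (4.4-1)*0.54)
y = 2.376 / (1 + 1.836)
y = 2.376 / 2.836
y = 0.8378


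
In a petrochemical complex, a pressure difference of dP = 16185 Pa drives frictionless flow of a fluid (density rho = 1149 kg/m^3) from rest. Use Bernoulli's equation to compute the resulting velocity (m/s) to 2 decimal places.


v = sqrt(2*dP/rho)
v = sqrt(2*16185/1149)
v = sqrt(28.172324)
v = 5.31 m/s


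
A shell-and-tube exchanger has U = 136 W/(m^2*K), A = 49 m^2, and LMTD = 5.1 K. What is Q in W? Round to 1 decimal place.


Q = U * A * LMTD
Q = 136 * 49 * 5.1
Q = 33986.4 W


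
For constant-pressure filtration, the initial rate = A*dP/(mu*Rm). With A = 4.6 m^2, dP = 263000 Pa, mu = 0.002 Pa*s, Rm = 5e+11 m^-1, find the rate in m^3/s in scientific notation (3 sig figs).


rate = A * dP / (mu * Rm)
rate = 4.6 * 263000 / (0.002 * 5e+11)
rate = 1209800.0 / 1.000e+09
rate = 1.21e-03 m^3/s


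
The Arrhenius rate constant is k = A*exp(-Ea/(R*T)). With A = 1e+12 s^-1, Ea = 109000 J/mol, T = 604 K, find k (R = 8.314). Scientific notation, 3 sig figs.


k = A * exp(-Ea/(R*T))
k = 1e+12 * exp(-109000 / (8.314 * 604))
k = 1e+12 * exp(-21.705987)
k = 3.74e+02


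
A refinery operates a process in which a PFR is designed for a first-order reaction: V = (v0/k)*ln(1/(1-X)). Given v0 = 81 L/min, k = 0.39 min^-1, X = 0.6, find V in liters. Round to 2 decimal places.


V = (v0/k) * ln(1/(1-X))
V = (81/0.39) * ln(1/(1-0.6))
V = 207.692308 * ln(2.5)
V = 207.692308 * 0.916291
V = 190.31 L


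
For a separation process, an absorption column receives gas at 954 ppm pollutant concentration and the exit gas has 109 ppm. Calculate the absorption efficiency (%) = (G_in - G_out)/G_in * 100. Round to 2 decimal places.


Efficiency = (G_in - G_out) / G_in * 100%
Efficiency = (954 - 109) / 954 * 100
Efficiency = 845 / 954 * 100
Efficiency = 88.57%


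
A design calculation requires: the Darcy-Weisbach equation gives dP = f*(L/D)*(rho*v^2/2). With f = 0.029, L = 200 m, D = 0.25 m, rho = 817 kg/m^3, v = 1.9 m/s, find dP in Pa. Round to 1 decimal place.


dP = f * (L/D) * (rho*v^2/2)
dP = 0.029 * (200/0.25) * (817*1.9^2/2)
L/D = 800.0
rho*v^2/2 = 817*3.61/2 = 1474.685
dP = 0.029 * 800.0 * 1474.685
dP = 34212.7 Pa


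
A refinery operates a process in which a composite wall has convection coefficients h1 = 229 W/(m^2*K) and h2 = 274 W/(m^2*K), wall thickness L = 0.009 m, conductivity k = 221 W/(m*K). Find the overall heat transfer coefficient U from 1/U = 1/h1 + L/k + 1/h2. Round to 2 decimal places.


1/U = 1/h1 + L/k + 1/h2
1/U = 1/229 + 0.009/221 + 1/274
1/U = 0.0043668122 + 4.0724e-05 + 0.003649635
1/U = 0.0080571712
U = 124.11 W/(m^2*K)


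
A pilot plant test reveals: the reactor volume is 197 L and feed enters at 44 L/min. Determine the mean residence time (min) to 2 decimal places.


tau = V / v0
tau = 197 / 44
tau = 4.48 min


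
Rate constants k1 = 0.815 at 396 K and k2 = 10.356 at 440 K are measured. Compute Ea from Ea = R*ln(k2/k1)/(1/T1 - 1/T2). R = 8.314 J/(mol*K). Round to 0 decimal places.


Ea = R * ln(k2/k1) / (1/T1 - 1/T2)
ln(k2/k1) = ln(10.356/0.815) = 2.5421332
1/T1 - 1/T2 = 1/396 - 1/440 = 0.000252525253
Ea = 8.314 * 2.5421332 / 0.000252525253
Ea = 83696 J/mol


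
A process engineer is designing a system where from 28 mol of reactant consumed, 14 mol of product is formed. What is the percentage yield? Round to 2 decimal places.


Yield = (moles product / moles consumed) * 100%
Yield = (14 / 28) * 100
Yield = 0.5 * 100
Yield = 50.00%


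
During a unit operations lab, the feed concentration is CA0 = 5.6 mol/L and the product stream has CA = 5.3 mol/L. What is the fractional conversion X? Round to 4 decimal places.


X = (CA0 - CA) / CA0
X = (5.6 - 5.3) / 5.6
X = 0.3 / 5.6
X = 0.0536


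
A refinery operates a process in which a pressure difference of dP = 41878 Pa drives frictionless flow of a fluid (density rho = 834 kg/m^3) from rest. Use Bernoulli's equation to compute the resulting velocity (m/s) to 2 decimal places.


v = sqrt(2*dP/rho)
v = sqrt(2*41878/834)
v = sqrt(100.426859)
v = 10.02 m/s


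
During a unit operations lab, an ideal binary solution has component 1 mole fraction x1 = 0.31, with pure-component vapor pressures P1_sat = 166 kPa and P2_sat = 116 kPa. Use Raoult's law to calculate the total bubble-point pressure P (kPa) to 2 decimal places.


P = x1*P1_sat + x2*P2_sat
x2 = 1 - x1 = 1 - 0.31 = 0.69
P = 0.31*166 + 0.69*116
P = 51.46 + 80.04
P = 131.50 kPa


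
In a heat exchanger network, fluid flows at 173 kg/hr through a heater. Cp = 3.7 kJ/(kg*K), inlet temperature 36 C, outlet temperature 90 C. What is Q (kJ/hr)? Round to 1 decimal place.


Q = m_dot * Cp * (T2 - T1)
Q = 173 * 3.7 * (90 - 36)
Q = 173 * 3.7 * 54
Q = 34565.4 kJ/hr


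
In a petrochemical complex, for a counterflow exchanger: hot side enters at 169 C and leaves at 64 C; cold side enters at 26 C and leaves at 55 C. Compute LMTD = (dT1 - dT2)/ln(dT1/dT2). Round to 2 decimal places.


dT1 = Th_in - Tc_out = 169 - 55 = 114
dT2 = Th_out - Tc_in = 64 - 26 = 38
LMTD = (dT1 - dT2) / ln(dT1/dT2)
LMTD = (114 - 38) / ln(114/38)
LMTD = 69.18 K


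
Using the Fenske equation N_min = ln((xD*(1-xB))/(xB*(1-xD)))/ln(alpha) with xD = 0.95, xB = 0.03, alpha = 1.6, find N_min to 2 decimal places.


N_min = ln((xD*(1-xB))/(xB*(1-xD))) / ln(alpha)
Numerator inside ln: 0.9215 / 0.0015 = 614.333333
ln(614.333333) = 6.420538
ln(alpha) = ln(1.6) = 0.470004
N_min = 6.420538 / 0.470004 = 13.66


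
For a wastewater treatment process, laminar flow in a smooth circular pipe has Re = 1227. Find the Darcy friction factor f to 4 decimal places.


f = 64 / Re
f = 64 / 1227
f = 0.0522


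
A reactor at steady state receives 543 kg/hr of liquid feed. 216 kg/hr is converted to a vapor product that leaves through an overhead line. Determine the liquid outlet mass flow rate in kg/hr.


Steady-state mass balance on the main outlet: F_out = F_in - F_removed
F_out = 543 - 216
F_out = 327 kg/hr


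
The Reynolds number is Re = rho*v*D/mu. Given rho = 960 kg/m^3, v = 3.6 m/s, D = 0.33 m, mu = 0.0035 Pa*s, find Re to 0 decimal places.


Re = rho * v * D / mu
Re = 960 * 3.6 * 0.33 / 0.0035
Re = 1140.48 / 0.0035
Re = 325851


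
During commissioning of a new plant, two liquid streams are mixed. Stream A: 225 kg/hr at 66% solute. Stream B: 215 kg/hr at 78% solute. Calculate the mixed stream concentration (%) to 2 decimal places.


Mass balance on solute: F1*x1 + F2*x2 = F3*x3
F3 = F1 + F2 = 225 + 215 = 440 kg/hr
x3 = (F1*x1 + F2*x2)/F3
x3 = (225*0.66 + 215*0.78) / 440
x3 = 71.86%


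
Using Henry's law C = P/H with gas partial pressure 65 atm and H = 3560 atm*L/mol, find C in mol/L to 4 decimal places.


C = P / H
C = 65 / 3560
C = 0.0183 mol/L


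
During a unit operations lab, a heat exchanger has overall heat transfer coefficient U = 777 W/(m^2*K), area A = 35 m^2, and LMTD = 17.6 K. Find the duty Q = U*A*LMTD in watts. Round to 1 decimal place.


Q = U * A * LMTD
Q = 777 * 35 * 17.6
Q = 478632.0 W


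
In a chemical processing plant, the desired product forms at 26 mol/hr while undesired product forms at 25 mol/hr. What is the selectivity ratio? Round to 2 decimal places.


S = desired product rate / undesired product rate
S = 26 / 25
S = 1.04


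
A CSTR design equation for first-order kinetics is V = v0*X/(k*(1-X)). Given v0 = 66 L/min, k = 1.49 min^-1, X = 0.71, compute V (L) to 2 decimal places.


V = v0 * X / (k * (1 - X))
V = 66 * 0.71 / (1.49 * (1 - 0.71))
V = 46.86 / (1.49 * 0.29)
V = 46.86 / 0.4321
V = 108.45 L


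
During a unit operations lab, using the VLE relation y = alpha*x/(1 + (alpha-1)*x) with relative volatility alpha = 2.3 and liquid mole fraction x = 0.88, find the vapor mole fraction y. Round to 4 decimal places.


y = alpha*x / (1 + (alpha-1)*x)
y = 2.3*0.88 / (1 + (2.3-1)*0.88)
y = 2.024 / (1 + 1.144)
y = 2.024 / 2.144
y = 0.9440


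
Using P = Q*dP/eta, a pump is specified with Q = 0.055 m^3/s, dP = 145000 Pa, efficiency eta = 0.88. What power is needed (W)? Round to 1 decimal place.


P = Q * dP / eta
P = 0.055 * 145000 / 0.88
P = 7975.0 / 0.88
P = 9062.5 W


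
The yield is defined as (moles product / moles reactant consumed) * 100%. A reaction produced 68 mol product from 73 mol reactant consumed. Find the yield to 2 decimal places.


Yield = (moles product / moles consumed) * 100%
Yield = (68 / 73) * 100
Yield = 0.9315 * 100
Yield = 93.15%


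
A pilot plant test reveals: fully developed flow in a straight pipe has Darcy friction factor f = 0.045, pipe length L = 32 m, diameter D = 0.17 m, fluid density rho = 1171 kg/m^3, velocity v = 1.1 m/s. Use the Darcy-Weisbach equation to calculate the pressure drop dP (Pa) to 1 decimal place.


dP = f * (L/D) * (rho*v^2/2)
dP = 0.045 * (32/0.17) * (1171*1.1^2/2)
L/D = 188.23529412
rho*v^2/2 = 1171*1.21/2 = 708.455
dP = 0.045 * 188.23529412 * 708.455
dP = 6001.0 Pa


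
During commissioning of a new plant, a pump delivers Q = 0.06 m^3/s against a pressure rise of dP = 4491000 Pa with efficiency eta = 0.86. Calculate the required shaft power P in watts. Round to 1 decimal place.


P = Q * dP / eta
P = 0.06 * 4491000 / 0.86
P = 269460.0 / 0.86
P = 313325.6 W


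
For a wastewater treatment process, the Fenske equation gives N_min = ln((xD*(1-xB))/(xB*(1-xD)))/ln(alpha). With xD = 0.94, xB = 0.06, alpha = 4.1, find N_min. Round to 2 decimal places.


N_min = ln((xD*(1-xB))/(xB*(1-xD))) / ln(alpha)
Numerator inside ln: 0.8836 / 0.0036 = 245.444444
ln(245.444444) = 5.503071
ln(alpha) = ln(4.1) = 1.410987
N_min = 5.503071 / 1.410987 = 3.90


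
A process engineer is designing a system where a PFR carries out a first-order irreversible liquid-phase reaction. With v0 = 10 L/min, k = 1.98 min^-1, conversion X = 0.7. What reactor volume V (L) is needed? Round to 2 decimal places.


V = (v0/k) * ln(1/(1-X))
V = (10/1.98) * ln(1/(1-0.7))
V = 5.050505 * ln(3.333333)
V = 5.050505 * 1.203973
V = 6.08 L


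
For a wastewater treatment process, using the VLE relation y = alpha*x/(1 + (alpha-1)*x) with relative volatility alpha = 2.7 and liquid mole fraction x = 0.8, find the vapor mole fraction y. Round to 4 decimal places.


y = alpha*x / (1 + (alpha-1)*x)
y = 2.7*0.8 / (1 + (2.7-1)*0.8)
y = 2.16 / (1 + 1.36)
y = 2.16 / 2.36
y = 0.9153


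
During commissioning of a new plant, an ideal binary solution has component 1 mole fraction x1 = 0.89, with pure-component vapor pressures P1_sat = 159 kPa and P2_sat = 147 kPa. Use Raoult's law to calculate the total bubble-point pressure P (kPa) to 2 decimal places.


P = x1*P1_sat + x2*P2_sat
x2 = 1 - x1 = 1 - 0.89 = 0.11
P = 0.89*159 + 0.11*147
P = 141.51 + 16.17
P = 157.68 kPa


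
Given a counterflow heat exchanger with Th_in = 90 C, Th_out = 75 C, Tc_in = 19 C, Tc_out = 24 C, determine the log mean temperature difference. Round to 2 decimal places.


dT1 = Th_in - Tc_out = 90 - 24 = 66
dT2 = Th_out - Tc_in = 75 - 19 = 56
LMTD = (dT1 - dT2) / ln(dT1/dT2)
LMTD = (66 - 56) / ln(66/56)
LMTD = 60.86 K


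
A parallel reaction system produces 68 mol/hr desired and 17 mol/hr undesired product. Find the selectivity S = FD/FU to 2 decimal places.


S = desired product rate / undesired product rate
S = 68 / 17
S = 4.00


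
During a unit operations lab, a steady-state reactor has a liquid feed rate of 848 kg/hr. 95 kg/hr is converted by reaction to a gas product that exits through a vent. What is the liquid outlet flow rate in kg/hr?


Steady-state mass balance on the main outlet: F_out = F_in - F_removed
F_out = 848 - 95
F_out = 753 kg/hr


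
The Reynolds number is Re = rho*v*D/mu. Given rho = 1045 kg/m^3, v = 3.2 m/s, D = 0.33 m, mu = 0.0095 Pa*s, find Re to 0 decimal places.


Re = rho * v * D / mu
Re = 1045 * 3.2 * 0.33 / 0.0095
Re = 1103.52 / 0.0095
Re = 116160


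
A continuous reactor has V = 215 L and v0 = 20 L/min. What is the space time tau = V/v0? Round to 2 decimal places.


tau = V / v0
tau = 215 / 20
tau = 10.75 min


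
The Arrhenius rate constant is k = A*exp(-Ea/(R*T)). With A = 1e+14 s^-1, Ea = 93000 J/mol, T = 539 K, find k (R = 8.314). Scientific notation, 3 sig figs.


k = A * exp(-Ea/(R*T))
k = 1e+14 * exp(-93000 / (8.314 * 539))
k = 1e+14 * exp(-20.753157)
k = 9.71e+04


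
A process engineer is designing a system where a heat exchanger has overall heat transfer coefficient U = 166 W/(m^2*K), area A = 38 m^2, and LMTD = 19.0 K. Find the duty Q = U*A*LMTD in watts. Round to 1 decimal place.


Q = U * A * LMTD
Q = 166 * 38 * 19.0
Q = 119852.0 W


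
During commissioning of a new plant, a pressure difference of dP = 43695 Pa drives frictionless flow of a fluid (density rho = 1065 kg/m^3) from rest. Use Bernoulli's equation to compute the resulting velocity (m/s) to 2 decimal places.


v = sqrt(2*dP/rho)
v = sqrt(2*43695/1065)
v = sqrt(82.056338)
v = 9.06 m/s


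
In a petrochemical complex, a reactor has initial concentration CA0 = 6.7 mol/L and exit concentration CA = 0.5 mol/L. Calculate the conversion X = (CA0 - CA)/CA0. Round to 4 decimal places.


X = (CA0 - CA) / CA0
X = (6.7 - 0.5) / 6.7
X = 6.2 / 6.7
X = 0.9254


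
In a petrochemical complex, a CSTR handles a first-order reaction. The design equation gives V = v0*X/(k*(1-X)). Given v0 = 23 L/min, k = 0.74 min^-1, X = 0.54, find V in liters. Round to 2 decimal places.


V = v0 * X / (k * (1 - X))
V = 23 * 0.54 / (0.74 * (1 - 0.54))
V = 12.42 / (0.74 * 0.46)
V = 12.42 / 0.3404
V = 36.49 L


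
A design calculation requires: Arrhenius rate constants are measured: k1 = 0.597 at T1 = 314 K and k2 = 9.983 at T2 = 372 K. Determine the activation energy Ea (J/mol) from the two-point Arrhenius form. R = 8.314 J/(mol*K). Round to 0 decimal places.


Ea = R * ln(k2/k1) / (1/T1 - 1/T2)
ln(k2/k1) = ln(9.983/0.597) = 2.8167218
1/T1 - 1/T2 = 1/314 - 1/372 = 0.000496541333
Ea = 8.314 * 2.8167218 / 0.000496541333
Ea = 47163 J/mol


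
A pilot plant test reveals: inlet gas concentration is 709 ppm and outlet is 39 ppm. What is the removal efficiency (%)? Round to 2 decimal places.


Efficiency = (G_in - G_out) / G_in * 100%
Efficiency = (709 - 39) / 709 * 100
Efficiency = 670 / 709 * 100
Efficiency = 94.50%


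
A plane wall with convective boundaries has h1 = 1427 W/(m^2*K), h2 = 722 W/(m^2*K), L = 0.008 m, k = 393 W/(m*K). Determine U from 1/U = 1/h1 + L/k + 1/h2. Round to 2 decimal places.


1/U = 1/h1 + L/k + 1/h2
1/U = 1/1427 + 0.008/393 + 1/722
1/U = 0.0007007708 + 2.03562e-05 + 0.0013850416
1/U = 0.0021061686
U = 474.80 W/(m^2*K)


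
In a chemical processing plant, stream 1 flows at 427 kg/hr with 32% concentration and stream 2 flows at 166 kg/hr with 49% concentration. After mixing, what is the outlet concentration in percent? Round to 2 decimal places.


Mass balance on solute: F1*x1 + F2*x2 = F3*x3
F3 = F1 + F2 = 427 + 166 = 593 kg/hr
x3 = (F1*x1 + F2*x2)/F3
x3 = (427*0.32 + 166*0.49) / 593
x3 = 36.76%


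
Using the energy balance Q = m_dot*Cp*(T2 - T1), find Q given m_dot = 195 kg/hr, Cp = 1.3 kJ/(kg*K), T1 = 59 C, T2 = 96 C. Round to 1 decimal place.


Q = m_dot * Cp * (T2 - T1)
Q = 195 * 1.3 * (96 - 59)
Q = 195 * 1.3 * 37
Q = 9379.5 kJ/hr


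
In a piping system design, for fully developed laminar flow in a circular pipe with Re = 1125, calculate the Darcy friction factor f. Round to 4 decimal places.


f = 64 / Re
f = 64 / 1125
f = 0.0569


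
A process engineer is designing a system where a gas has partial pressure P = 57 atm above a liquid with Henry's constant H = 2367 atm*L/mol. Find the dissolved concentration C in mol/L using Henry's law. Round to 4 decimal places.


C = P / H
C = 57 / 2367
C = 0.0241 mol/L
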